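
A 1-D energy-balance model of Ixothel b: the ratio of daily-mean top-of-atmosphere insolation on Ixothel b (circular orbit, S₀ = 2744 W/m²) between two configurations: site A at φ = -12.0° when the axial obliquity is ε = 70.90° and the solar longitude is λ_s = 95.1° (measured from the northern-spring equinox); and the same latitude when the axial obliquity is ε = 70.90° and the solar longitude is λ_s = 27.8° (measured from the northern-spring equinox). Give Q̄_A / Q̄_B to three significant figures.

— Configuration A (φ=-12.0°):
Solar declination: sin δ = sin ε · sin λ_s = sin 70.90° × sin 95.1° = 0.94121, so δ = +70.255°.
cos H₀ = −tan(-12.0°) tan(+70.255°) = 0.5922, H₀ = 0.9370 rad.
Bracket: H₀ sin φ sin δ + cos φ cos δ sin H₀ = 0.9370×-0.20791×0.94121 + 0.97815×0.33783×0.80579 = -0.183359 + 0.266272 = 0.082913.
Q̄ = (S₀/π) × [bracket] = (2744/π) × 0.082913 = 72.420 W/m².
— Configuration B (φ=-12.0°):
Solar declination: sin δ = sin ε · sin λ_s = sin 70.90° × sin 27.8° = 0.44071, so δ = +26.149°.
cos H₀ = −tan(-12.0°) tan(+26.149°) = 0.1044, H₀ = 1.4662 rad.
Bracket: H₀ sin φ sin δ + cos φ cos δ sin H₀ = 1.4662×-0.20791×0.44071 + 0.97815×0.89765×0.99454 = -0.134345 + 0.873242 = 0.738897.
Q̄ = (S₀/π) × [bracket] = (2744/π) × 0.738897 = 645.38 W/m².
Ratio Q̄_A / Q̄_B = 72.420 / 645.38 = 0.1122.

Q̄_A / Q̄_B ≈ 0.112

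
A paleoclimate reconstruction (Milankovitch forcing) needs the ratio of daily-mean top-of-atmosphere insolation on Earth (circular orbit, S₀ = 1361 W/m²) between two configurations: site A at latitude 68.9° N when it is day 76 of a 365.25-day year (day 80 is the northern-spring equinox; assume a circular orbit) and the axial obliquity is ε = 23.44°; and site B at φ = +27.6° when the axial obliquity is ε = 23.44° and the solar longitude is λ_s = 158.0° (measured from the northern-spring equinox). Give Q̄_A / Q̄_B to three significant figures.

— Configuration A (φ=+68.9°):
Solar longitude: λ_s = 360° × (76 − 80)/365.25 = -3.943°, i.e. -3.943° + 360° = 356.057°.
sin δ = sin 23.44° × sin 356.057° = -0.02735, so δ = -1.567°.
cos H₀ = −tan(+68.9°) tan(-1.567°) = 0.0709, H₀ = 1.4998 rad.
Bracket: H₀ sin φ sin δ + cos φ cos δ sin H₀ = 1.4998×0.93295×-0.02735 + 0.36000×0.99963×0.99748 = -0.038269 + 0.358960 = 0.320691.
Q̄ = (S₀/π) × [bracket] = (1361/π) × 0.320691 = 138.93 W/m².
— Configuration B (φ=+27.6°):
Solar declination: sin δ = sin ε · sin λ_s = sin 23.44° × sin 158.0° = 0.14901, so δ = +8.570°.
cos H₀ = −tan(+27.6°) tan(+8.570°) = -0.0788, H₀ = 1.6497 rad.
Bracket: H₀ sin φ sin δ + cos φ cos δ sin H₀ = 1.6497×0.46330×0.14901 + 0.88620×0.98884×0.99689 = 0.113889 + 0.873585 = 0.987474.
Q̄ = (S₀/π) × [bracket] = (1361/π) × 0.987474 = 427.79 W/m².
Ratio Q̄_A / Q̄_B = 138.93 / 427.79 = 0.3248.

Q̄_A / Q̄_B ≈ 0.325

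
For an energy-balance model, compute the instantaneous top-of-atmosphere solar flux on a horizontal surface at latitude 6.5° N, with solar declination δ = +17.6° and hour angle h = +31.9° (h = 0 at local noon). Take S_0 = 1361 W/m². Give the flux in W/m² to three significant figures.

1.14e+03 W/m²

cos θ_z = sin ϕ sin δ + cos ϕ cos δ cos h = 0.034229 + 0.804030 = 0.838259.
Flux = S_0 · cos θ_z = 1361 × 0.838259 = 1141 W/m².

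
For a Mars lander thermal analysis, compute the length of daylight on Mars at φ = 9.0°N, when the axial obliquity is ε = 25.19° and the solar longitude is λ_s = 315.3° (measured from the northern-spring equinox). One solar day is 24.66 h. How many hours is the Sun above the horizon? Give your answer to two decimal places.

Solar declination: sin δ = sin ε · sin λ_s = sin 25.19° × sin 315.3° = -0.29938, so δ = -17.420°.
cos H₀ = −tan φ · tan δ = −tan(+9.0°) × tan(-17.420°) = 0.0497, so H₀ = 1.5211 rad = 87.15°.
Daylight = 2H₀/(2π) × 24.66 h = (1.5211/π) × 24.66 = 11.94 h.

11.94 h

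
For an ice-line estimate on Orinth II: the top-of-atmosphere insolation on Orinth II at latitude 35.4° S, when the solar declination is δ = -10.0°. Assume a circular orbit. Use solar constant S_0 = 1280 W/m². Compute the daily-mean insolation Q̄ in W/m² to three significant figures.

cos h₀ = −tan(-35.4°) tan(-10.000°) = -0.1253, h₀ = 1.6964 rad.
Bracket: h₀ sin ϕ sin δ + cos ϕ cos δ sin h₀ = 1.6964×-0.57928×-0.17365 + 0.81513×0.98481×0.99212 = 0.170644 + 0.796423 = 0.967067.
Q̄ = (S_0/π) × [bracket] = (1280/π) × 0.967067 = 394.0 W/m².

Q̄ ≈ 394 W/m²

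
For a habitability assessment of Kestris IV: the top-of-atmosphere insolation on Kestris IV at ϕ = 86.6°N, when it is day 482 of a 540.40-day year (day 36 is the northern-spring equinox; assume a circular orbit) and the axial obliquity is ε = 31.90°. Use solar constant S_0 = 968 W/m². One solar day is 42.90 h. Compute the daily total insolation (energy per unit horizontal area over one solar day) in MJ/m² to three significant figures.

0.00 MJ/m²

Solar longitude: L_s = 360° × (482 − 36)/540.40 = 297.113°.
sin δ = sin 31.90° × sin 297.113° = -0.47037, so δ = -28.058°.
cos h₀ = −tan(+86.6°) tan(-28.058°) = 8.9716 ≥ 1 ⇒ polar night, h₀ = 0 and Q̄ = 0.
Daily total = Q̄ × 42.90 h × 3600 s/h = 0.00 MJ/m².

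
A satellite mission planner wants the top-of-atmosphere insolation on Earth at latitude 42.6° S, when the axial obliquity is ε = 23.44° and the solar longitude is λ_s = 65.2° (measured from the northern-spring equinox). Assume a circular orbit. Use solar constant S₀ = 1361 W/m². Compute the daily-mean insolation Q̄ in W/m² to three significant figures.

Solar declination: sin δ = sin ε · sin λ_s = sin 23.44° × sin 65.2° = 0.36110, so δ = +21.168°.
cos H₀ = −tan(-42.6°) tan(+21.168°) = 0.3561, H₀ = 1.2067 rad.
Bracket: H₀ sin φ sin δ + cos φ cos δ sin H₀ = 1.2067×-0.67688×0.36110 + 0.73610×0.93253×0.93446 = -0.294943 + 0.641446 = 0.346503.
Q̄ = (S₀/π) × [bracket] = (1361/π) × 0.346503 = 150.1 W/m².

Q̄ ≈ 150 W/m²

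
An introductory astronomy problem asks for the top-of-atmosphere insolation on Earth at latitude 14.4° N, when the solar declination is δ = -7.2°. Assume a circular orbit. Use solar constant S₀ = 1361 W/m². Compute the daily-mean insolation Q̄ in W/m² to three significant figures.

cos H₀ = −tan(+14.4°) tan(-7.200°) = 0.0324, H₀ = 1.5384 rad.
Bracket: H₀ sin φ sin δ + cos φ cos δ sin H₀ = 1.5384×0.24869×-0.12533 + 0.96858×0.99211×0.99947 = -0.047949 + 0.960429 = 0.912480.
Q̄ = (S₀/π) × [bracket] = (1361/π) × 0.912480 = 395.3 W/m².

Q̄ ≈ 395 W/m²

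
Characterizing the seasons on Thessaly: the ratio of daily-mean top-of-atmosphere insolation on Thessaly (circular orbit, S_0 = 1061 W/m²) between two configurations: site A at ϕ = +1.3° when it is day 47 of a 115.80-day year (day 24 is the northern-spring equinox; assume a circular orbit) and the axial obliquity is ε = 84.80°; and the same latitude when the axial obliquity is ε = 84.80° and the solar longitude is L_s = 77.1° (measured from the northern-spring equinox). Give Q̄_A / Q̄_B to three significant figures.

Q̄_A / Q̄_B ≈ 1.32

— Configuration A (ϕ=+1.3°):
Solar longitude: L_s = 360° × (47 − 24)/115.80 = 71.503°.
sin δ = sin 84.80° × sin 71.503° = 0.94444, so δ = +70.810°.
cos h₀ = −tan(+1.3°) tan(+70.810°) = -0.0652, h₀ = 1.6360 rad.
Bracket: h₀ sin ϕ sin δ + cos ϕ cos δ sin h₀ = 1.6360×0.02269×0.94444 + 0.99974×0.32870×0.99787 = 0.035058 + 0.327915 = 0.362973.
Q̄ = (S_0/π) × [bracket] = (1061/π) × 0.362973 = 122.59 W/m².
— Configuration B (ϕ=+1.3°):
Solar declination: sin δ = sin ε · sin L_s = sin 84.80° × sin 77.1° = 0.97075, so δ = +76.108°.
cos h₀ = −tan(+1.3°) tan(+76.108°) = -0.0918, h₀ = 1.6627 rad.
Bracket: h₀ sin ϕ sin δ + cos ϕ cos δ sin h₀ = 1.6627×0.02269×0.97075 + 0.99974×0.24009×0.99578 = 0.036623 + 0.239015 = 0.275638.
Q̄ = (S_0/π) × [bracket] = (1061/π) × 0.275638 = 93.090 W/m².
Ratio Q̄_A / Q̄_B = 122.59 / 93.090 = 1.317.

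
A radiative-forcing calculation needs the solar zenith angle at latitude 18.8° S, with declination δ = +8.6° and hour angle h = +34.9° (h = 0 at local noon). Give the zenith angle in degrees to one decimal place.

θ_z = 44.0°

cos θ_z = sin φ sin δ + cos φ cos δ cos h = -0.048190 + 0.767667 = 0.719477.
θ_z = arccos(0.719477) = 44.0°.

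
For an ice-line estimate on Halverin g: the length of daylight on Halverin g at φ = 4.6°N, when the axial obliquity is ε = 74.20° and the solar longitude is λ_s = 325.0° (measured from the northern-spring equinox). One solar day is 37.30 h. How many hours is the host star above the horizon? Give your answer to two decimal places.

Solar declination: sin δ = sin ε · sin λ_s = sin 74.20° × sin 325.0° = -0.55191, so δ = -33.498°.
cos H₀ = −tan φ · tan δ = −tan(+4.6°) × tan(-33.498°) = 0.0532, so H₀ = 1.5175 rad = 86.95°.
Daylight = 2H₀/(2π) × 37.30 h = (1.5175/π) × 37.30 = 18.02 h.

18.02 h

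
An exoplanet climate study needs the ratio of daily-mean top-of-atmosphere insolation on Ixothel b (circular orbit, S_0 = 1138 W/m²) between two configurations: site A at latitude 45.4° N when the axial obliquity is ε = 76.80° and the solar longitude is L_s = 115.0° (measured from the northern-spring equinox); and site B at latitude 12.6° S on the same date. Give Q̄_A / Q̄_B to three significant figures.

Q̄_A / Q̄_B ≈ 9.98

— Configuration A (ϕ=+45.4°):
Solar declination: sin δ = sin ε · sin L_s = sin 76.80° × sin 115.0° = 0.88236, so δ = +61.929°.
cos h₀ = −tan(+45.4°) tan(+61.929°) = -1.9015 ≤ −1 ⇒ polar day, h₀ = π.
Bracket: h₀ sin ϕ sin δ + cos ϕ cos δ sin h₀ = 3.1416×0.71203×0.88236 + 0.70215×0.47057×0.00000 = 1.973763 + 0.000000 = 1.973763.
Q̄ = (S_0/π) × [bracket] = (1138/π) × 1.973763 = 714.97 W/m².
— Configuration B (ϕ=-12.6°):
cos h₀ = −tan(-12.6°) tan(+61.929°) = 0.4191, h₀ = 1.1383 rad.
Bracket: h₀ sin ϕ sin δ + cos ϕ cos δ sin h₀ = 1.1383×-0.21814×0.88236 + 0.97592×0.47057×0.90793 = -0.219098 + 0.416957 = 0.197859.
Q̄ = (S_0/π) × [bracket] = (1138/π) × 0.197859 = 71.672 W/m².
Ratio Q̄_A / Q̄_B = 714.97 / 71.672 = 9.976.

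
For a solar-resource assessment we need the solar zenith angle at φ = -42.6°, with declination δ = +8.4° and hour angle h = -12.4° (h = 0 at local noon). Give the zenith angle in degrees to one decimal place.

θ_z = 52.2°

cos θ_z = sin φ sin δ + cos φ cos δ cos h = -0.098880 + 0.711213 = 0.612333.
θ_z = arccos(0.612333) = 52.2°.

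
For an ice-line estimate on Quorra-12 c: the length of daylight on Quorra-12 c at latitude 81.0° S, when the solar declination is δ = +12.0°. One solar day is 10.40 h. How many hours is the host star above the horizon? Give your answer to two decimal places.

cos H₀ = −tan φ · tan δ = 1.3420 ≥ 1, so the host star never rises (polar night) and H₀ = 0.
Daylight = 2H₀/(2π) × 10.40 h = (0.0000/π) × 10.40 = 0.00 h.

0.00 h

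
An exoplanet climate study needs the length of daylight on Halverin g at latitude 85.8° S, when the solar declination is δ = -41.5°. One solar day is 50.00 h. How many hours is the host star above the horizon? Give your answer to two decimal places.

Sunrise equation: cos h₀ = −tan ϕ · tan δ = -12.0477 ≤ −1, so the host star never sets (polar day) and h₀ = π.
Daylight = 2h₀/(2π) × 50.00 h = (3.1416/π) × 50.00 = 50.00 h.

50.00 h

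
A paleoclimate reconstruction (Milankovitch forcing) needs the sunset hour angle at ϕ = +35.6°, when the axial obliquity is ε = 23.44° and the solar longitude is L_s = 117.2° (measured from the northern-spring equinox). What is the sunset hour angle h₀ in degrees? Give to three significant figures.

Solar declination: sin δ = sin ε · sin L_s = sin 23.44° × sin 117.2° = 0.35380, so δ = +20.720°.
cos h₀ = −tan ϕ · tan δ = −tan(+35.6°) × tan(+20.720°) = -0.2708, so h₀ = 1.8450 rad = 105.71°.

h₀ = 106°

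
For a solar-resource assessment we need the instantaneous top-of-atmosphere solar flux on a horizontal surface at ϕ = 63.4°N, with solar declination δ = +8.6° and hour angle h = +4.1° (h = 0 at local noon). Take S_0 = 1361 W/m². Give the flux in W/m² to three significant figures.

cos θ_z = sin ϕ sin δ + cos ϕ cos δ cos h = 0.133708 + 0.441592 = 0.575300.
Flux = S_0 · cos θ_z = 1361 × 0.575300 = 783.0 W/m².

783 W/m²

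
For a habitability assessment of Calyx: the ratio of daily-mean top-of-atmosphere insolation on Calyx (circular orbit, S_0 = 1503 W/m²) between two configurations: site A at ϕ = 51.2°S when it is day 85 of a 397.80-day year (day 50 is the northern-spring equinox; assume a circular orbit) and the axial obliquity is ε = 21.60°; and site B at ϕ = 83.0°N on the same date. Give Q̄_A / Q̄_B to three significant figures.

— Configuration A (ϕ=-51.2°):
Solar longitude: L_s = 360° × (85 − 50)/397.80 = 31.674°.
sin δ = sin 21.60° × sin 31.674° = 0.19330, so δ = +11.145°.
cos h₀ = −tan(-51.2°) tan(+11.145°) = 0.2450, h₀ = 1.3232 rad.
Bracket: h₀ sin ϕ sin δ + cos ϕ cos δ sin h₀ = 1.3232×-0.77934×0.19330 + 0.62660×0.98114×0.96951 = -0.199335 + 0.596038 = 0.396703.
Q̄ = (S_0/π) × [bracket] = (1503/π) × 0.396703 = 189.79 W/m².
— Configuration B (ϕ=+83.0°):
cos h₀ = −tan(+83.0°) tan(+11.145°) = -1.6045 ≤ −1 ⇒ polar day, h₀ = π.
Bracket: h₀ sin ϕ sin δ + cos ϕ cos δ sin h₀ = 3.1416×0.99255×0.19330 + 0.12187×0.98114×0.00000 = 0.602747 + 0.000000 = 0.602747.
Q̄ = (S_0/π) × [bracket] = (1503/π) × 0.602747 = 288.37 W/m².
Ratio Q̄_A / Q̄_B = 189.79 / 288.37 = 0.6581.

Q̄_A / Q̄_B ≈ 0.658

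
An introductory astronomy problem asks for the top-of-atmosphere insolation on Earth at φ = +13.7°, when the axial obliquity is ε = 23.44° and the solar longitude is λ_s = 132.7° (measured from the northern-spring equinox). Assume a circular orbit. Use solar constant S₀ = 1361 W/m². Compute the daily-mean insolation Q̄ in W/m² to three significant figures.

Q̄ ≈ 451 W/m²

Solar declination: sin δ = sin ε · sin λ_s = sin 23.44° × sin 132.7° = 0.29234, so δ = +16.998°.
cos H₀ = −tan(+13.7°) tan(+16.998°) = -0.0745, H₀ = 1.6454 rad.
Bracket: H₀ sin φ sin δ + cos φ cos δ sin H₀ = 1.6454×0.23684×0.29234 + 0.97155×0.95631×0.99722 = 0.113924 + 0.926520 = 1.040444.
Q̄ = (S₀/π) × [bracket] = (1361/π) × 1.040444 = 450.7 W/m².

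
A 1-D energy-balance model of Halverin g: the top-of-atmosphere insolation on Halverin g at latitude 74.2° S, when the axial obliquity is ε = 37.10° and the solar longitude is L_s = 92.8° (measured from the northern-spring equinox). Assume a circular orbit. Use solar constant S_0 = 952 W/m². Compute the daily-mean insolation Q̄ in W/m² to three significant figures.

Q̄ ≈ 0.00 W/m²

Solar declination: sin δ = sin ε · sin L_s = sin 37.10° × sin 92.8° = 0.60249, so δ = +37.048°.
cos h₀ = −tan(-74.2°) tan(+37.048°) = 2.6677 ≥ 1 ⇒ polar night, h₀ = 0 and Q̄ = 0.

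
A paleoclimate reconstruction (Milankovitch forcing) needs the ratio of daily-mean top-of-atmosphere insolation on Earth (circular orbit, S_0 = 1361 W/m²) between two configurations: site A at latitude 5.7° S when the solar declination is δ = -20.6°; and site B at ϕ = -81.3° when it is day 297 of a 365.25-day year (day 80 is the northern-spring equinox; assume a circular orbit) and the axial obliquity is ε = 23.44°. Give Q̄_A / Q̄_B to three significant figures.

Q̄_A / Q̄_B ≈ 1.43

— Configuration A (ϕ=-5.7°):
cos h₀ = −tan(-5.7°) tan(-20.600°) = -0.0375, h₀ = 1.6083 rad.
Bracket: h₀ sin ϕ sin δ + cos ϕ cos δ sin h₀ = 1.6083×-0.09932×-0.35184 + 0.99506×0.93606×0.99930 = 0.056202 + 0.930784 = 0.986986.
Q̄ = (S_0/π) × [bracket] = (1361/π) × 0.986986 = 427.58 W/m².
— Configuration B (ϕ=-81.3°):
Solar longitude: L_s = 360° × (297 − 80)/365.25 = 213.881°.
sin δ = sin 23.44° × sin 213.881° = -0.22175, so δ = -12.812°.
cos h₀ = −tan(-81.3°) tan(-12.812°) = -1.4862 ≤ −1 ⇒ polar day, h₀ = π.
Bracket: h₀ sin ϕ sin δ + cos ϕ cos δ sin h₀ = 3.1416×-0.98849×-0.22175 + 0.15126×0.97510×0.00000 = 0.688631 + 0.000000 = 0.688631.
Q̄ = (S_0/π) × [bracket] = (1361/π) × 0.688631 = 298.33 W/m².
Ratio Q̄_A / Q̄_B = 427.58 / 298.33 = 1.433.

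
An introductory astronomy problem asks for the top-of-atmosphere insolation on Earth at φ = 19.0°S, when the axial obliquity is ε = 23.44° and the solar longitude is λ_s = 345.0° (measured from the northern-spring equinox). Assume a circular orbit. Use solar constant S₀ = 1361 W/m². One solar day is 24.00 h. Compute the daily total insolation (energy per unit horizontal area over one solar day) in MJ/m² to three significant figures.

37.2 MJ/m²

Solar declination: sin δ = sin ε · sin λ_s = sin 23.44° × sin 345.0° = -0.10296, so δ = -5.909°.
cos H₀ = −tan(-19.0°) tan(-5.909°) = -0.0356, H₀ = 1.6064 rad.
Bracket: H₀ sin φ sin δ + cos φ cos δ sin H₀ = 1.6064×-0.32557×-0.10296 + 0.94552×0.99469×0.99936 = 0.053848 + 0.939897 = 0.993745.
Q̄ = (S₀/π) × [bracket] = (1361/π) × 0.993745 = 430.51 W/m².
Daily total = Q̄ × 24.00 h × 3600 s/h = 430.51 × 24.00 × 3600 / 10⁶ = 37.20 MJ/m².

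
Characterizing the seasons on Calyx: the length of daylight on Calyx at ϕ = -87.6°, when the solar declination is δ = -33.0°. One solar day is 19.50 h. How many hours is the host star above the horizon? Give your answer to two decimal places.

19.50 h

Sunrise equation: cos h₀ = −tan ϕ · tan δ = -15.4944 ≤ −1, so the host star never sets (polar day) and h₀ = π.
Daylight = 2h₀/(2π) × 19.50 h = (3.1416/π) × 19.50 = 19.50 h.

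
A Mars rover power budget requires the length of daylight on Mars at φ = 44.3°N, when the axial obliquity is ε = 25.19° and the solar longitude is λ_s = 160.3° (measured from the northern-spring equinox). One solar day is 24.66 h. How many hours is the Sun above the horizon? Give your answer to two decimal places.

13.44 h

Solar declination: sin δ = sin ε · sin λ_s = sin 25.19° × sin 160.3° = 0.14347, so δ = +8.249°.
cos H₀ = −tan φ · tan δ = −tan(+44.3°) × tan(+8.249°) = -0.1415, so H₀ = 1.7127 rad = 98.13°.
Daylight = 2H₀/(2π) × 24.66 h = (1.7127/π) × 24.66 = 13.44 h.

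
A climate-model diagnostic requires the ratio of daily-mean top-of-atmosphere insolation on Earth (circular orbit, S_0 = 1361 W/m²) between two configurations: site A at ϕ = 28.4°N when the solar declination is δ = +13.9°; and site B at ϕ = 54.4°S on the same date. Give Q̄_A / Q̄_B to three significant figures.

Q̄_A / Q̄_B ≈ 3.56

— Configuration A (ϕ=+28.4°):
cos h₀ = −tan(+28.4°) tan(+13.900°) = -0.1338, h₀ = 1.7050 rad.
Bracket: h₀ sin ϕ sin δ + cos ϕ cos δ sin h₀ = 1.7050×0.47562×0.24023 + 0.87965×0.97072×0.99101 = 0.194810 + 0.846217 = 1.041027.
Q̄ = (S_0/π) × [bracket] = (1361/π) × 1.041027 = 450.99 W/m².
— Configuration B (ϕ=-54.4°):
cos h₀ = −tan(-54.4°) tan(+13.900°) = 0.3457, h₀ = 1.2178 rad.
Bracket: h₀ sin ϕ sin δ + cos ϕ cos δ sin h₀ = 1.2178×-0.81310×0.24023 + 0.58212×0.97072×0.93836 = -0.237874 + 0.530244 = 0.292370.
Q̄ = (S_0/π) × [bracket] = (1361/π) × 0.292370 = 126.66 W/m².
Ratio Q̄_A / Q̄_B = 450.99 / 126.66 = 3.561.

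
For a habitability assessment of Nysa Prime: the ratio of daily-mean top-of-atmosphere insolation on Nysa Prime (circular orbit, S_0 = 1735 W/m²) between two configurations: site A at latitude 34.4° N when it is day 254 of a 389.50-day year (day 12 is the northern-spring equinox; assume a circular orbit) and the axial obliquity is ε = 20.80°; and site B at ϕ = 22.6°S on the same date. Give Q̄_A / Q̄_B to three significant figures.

— Configuration A (ϕ=+34.4°):
Solar longitude: L_s = 360° × (254 − 12)/389.50 = 223.671°.
sin δ = sin 20.80° × sin 223.671° = -0.24521, so δ = -14.194°.
cos h₀ = −tan(+34.4°) tan(-14.194°) = 0.1732, h₀ = 1.3967 rad.
Bracket: h₀ sin ϕ sin δ + cos ϕ cos δ sin h₀ = 1.3967×0.56497×-0.24521 + 0.82511×0.96947×0.98489 = -0.193494 + 0.787833 = 0.594339.
Q̄ = (S_0/π) × [bracket] = (1735/π) × 0.594339 = 328.23 W/m².
— Configuration B (ϕ=-22.6°):
cos h₀ = −tan(-22.6°) tan(-14.194°) = -0.1053, h₀ = 1.6763 rad.
Bracket: h₀ sin ϕ sin δ + cos ϕ cos δ sin h₀ = 1.6763×-0.38430×-0.24521 + 0.92321×0.96947×0.99444 = 0.157965 + 0.890048 = 1.048013.
Q̄ = (S_0/π) × [bracket] = (1735/π) × 1.048013 = 578.78 W/m².
Ratio Q̄_A / Q̄_B = 328.23 / 578.78 = 0.5671.

Q̄_A / Q̄_B ≈ 0.567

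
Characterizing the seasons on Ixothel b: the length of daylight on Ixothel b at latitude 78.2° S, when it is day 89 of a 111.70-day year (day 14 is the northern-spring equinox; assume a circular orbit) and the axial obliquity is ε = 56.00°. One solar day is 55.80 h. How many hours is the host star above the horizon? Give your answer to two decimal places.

55.80 h

Solar longitude: L_s = 360° × (89 − 14)/111.70 = 241.719°.
sin δ = sin 56.00° × sin 241.719° = -0.73008, so δ = -46.893°.
Sunrise equation: cos h₀ = −tan ϕ · tan δ = -5.1140 ≤ −1, so the host star never sets (polar day) and h₀ = π.
Daylight = 2h₀/(2π) × 55.80 h = (3.1416/π) × 55.80 = 55.80 h.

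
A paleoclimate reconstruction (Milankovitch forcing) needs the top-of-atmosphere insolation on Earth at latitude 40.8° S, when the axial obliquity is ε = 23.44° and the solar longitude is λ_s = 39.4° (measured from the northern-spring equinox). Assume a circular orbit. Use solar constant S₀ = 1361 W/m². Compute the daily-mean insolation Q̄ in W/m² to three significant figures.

Solar declination: sin δ = sin ε · sin λ_s = sin 23.44° × sin 39.4° = 0.25249, so δ = +14.625°.
cos H₀ = −tan(-40.8°) tan(+14.625°) = 0.2252, H₀ = 1.3436 rad.
Bracket: H₀ sin φ sin δ + cos φ cos δ sin H₀ = 1.3436×-0.65342×0.25249 + 0.75700×0.96760×0.97430 = -0.221670 + 0.713649 = 0.491979.
Q̄ = (S₀/π) × [bracket] = (1361/π) × 0.491979 = 213.1 W/m².

Q̄ ≈ 213 W/m²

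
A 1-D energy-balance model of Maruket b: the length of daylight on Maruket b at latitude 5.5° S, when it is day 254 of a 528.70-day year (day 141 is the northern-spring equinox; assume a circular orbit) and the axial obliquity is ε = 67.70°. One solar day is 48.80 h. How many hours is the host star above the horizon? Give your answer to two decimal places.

21.27 h

Solar longitude: L_s = 360° × (254 − 141)/528.70 = 76.943°.
sin δ = sin 67.70° × sin 76.943° = 0.90129, so δ = +64.328°.
cos h₀ = −tan ϕ · tan δ = −tan(-5.5°) × tan(+64.328°) = 0.2003, so h₀ = 1.3691 rad = 78.44°.
Daylight = 2h₀/(2π) × 48.80 h = (1.3691/π) × 48.80 = 21.27 h.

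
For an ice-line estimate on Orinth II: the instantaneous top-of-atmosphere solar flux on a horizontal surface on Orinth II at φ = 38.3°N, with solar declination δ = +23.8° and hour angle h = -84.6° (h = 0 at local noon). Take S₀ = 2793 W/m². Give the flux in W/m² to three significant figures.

cos θ_z = sin φ sin δ + cos φ cos δ cos h = 0.250109 + 0.067573 = 0.317682.
Flux = S₀ · cos θ_z = 2793 × 0.317682 = 887.3 W/m².

887 W/m²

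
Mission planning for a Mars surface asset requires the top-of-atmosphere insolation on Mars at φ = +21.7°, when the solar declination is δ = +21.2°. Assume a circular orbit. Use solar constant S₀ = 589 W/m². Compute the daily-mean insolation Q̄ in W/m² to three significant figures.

cos H₀ = −tan(+21.7°) tan(+21.200°) = -0.1544, H₀ = 1.7258 rad.
Bracket: H₀ sin φ sin δ + cos φ cos δ sin H₀ = 1.7258×0.36975×0.36162 + 0.92913×0.93232×0.98802 = 0.230755 + 0.855869 = 1.086624.
Q̄ = (S₀/π) × [bracket] = (589/π) × 1.086624 = 203.7 W/m².

Q̄ ≈ 204 W/m²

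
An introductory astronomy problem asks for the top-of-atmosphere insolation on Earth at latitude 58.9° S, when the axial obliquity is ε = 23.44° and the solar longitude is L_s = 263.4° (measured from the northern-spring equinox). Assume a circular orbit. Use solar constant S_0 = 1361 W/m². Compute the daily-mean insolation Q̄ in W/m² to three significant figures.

Solar declination: sin δ = sin ε · sin L_s = sin 23.44° × sin 263.4° = -0.39515, so δ = -23.275°.
cos h₀ = −tan(-58.9°) tan(-23.275°) = -0.7131, h₀ = 2.3647 rad.
Bracket: h₀ sin ϕ sin δ + cos ϕ cos δ sin h₀ = 2.3647×-0.85627×-0.39515 + 0.51653×0.91862×0.70108 = 0.800108 + 0.332659 = 1.132767.
Q̄ = (S_0/π) × [bracket] = (1361/π) × 1.132767 = 490.7 W/m².

Q̄ ≈ 491 W/m²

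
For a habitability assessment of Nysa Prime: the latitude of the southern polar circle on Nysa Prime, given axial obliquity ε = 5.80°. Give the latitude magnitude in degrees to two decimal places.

84.20°

The polar circle is the lowest latitude that experiences at least one full rotation of continuous darkness at the northern-summer solstice; it lies at |φ| = 90° − ε = 90° − 5.80° = 84.20°.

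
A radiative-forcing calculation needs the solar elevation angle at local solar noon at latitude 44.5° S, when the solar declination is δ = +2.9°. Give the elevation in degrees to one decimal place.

42.6°

At local noon the hour angle is zero, so the zenith angle equals |φ − δ| = |-44.5° − (+2.900°)| = 47.400°.
Elevation = 90° − 47.400° = 42.6°.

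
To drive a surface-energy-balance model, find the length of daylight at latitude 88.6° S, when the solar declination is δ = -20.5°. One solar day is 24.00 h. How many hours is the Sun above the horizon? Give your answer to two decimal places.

24.00 h

Sunrise equation: cos H₀ = −tan φ · tan δ = -15.2984 ≤ −1, so the Sun never sets (polar day) and H₀ = π.
Daylight = 2H₀/(2π) × 24.00 h = (3.1416/π) × 24.00 = 24.00 h.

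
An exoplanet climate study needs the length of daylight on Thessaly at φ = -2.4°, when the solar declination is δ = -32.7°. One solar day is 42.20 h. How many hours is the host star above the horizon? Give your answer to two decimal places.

21.46 h

cos H₀ = −tan φ · tan δ = −tan(-2.4°) × tan(-32.700°) = -0.0269, so H₀ = 1.5977 rad = 91.54°.
Daylight = 2H₀/(2π) × 42.20 h = (1.5977/π) × 42.20 = 21.46 h.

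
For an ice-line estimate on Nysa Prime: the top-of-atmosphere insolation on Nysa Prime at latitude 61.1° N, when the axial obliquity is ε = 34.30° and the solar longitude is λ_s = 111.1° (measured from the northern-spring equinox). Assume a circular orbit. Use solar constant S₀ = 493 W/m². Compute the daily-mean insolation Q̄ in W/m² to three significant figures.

Q̄ ≈ 227 W/m²

Solar declination: sin δ = sin ε · sin λ_s = sin 34.30° × sin 111.1° = 0.52574, so δ = +31.718°.
cos H₀ = −tan(+61.1°) tan(+31.718°) = -1.1196 ≤ −1 ⇒ polar day, H₀ = π.
Bracket: H₀ sin φ sin δ + cos φ cos δ sin H₀ = 3.1416×0.87546×0.52574 + 0.48328×0.85064×0.00000 = 1.445966 + 0.000000 = 1.445966.
Q̄ = (S₀/π) × [bracket] = (493/π) × 1.445966 = 226.9 W/m².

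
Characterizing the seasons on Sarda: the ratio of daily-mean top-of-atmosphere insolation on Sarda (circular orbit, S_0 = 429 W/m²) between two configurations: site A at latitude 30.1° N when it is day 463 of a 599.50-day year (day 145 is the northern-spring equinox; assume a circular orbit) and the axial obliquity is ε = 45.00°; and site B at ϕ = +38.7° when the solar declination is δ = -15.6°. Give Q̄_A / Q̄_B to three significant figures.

— Configuration A (ϕ=+30.1°):
Solar longitude: L_s = 360° × (463 − 145)/599.50 = 190.959°.
sin δ = sin 45.00° × sin 190.959° = -0.13443, so δ = -7.725°.
cos h₀ = −tan(+30.1°) tan(-7.725°) = 0.0786, h₀ = 1.4921 rad.
Bracket: h₀ sin ϕ sin δ + cos ϕ cos δ sin h₀ = 1.4921×0.50151×-0.13443 + 0.86515×0.99092×0.99690 = -0.100594 + 0.854637 = 0.754043.
Q̄ = (S_0/π) × [bracket] = (429/π) × 0.754043 = 102.97 W/m².
— Configuration B (ϕ=+38.7°):
cos h₀ = −tan(+38.7°) tan(-15.600°) = 0.2237, h₀ = 1.3452 rad.
Bracket: h₀ sin ϕ sin δ + cos ϕ cos δ sin h₀ = 1.3452×0.62524×-0.26892 + 0.78043×0.96316×0.97466 = -0.226181 + 0.732631 = 0.506450.
Q̄ = (S_0/π) × [bracket] = (429/π) × 0.506450 = 69.158 W/m².
Ratio Q̄_A / Q̄_B = 102.97 / 69.158 = 1.489.

Q̄_A / Q̄_B ≈ 1.49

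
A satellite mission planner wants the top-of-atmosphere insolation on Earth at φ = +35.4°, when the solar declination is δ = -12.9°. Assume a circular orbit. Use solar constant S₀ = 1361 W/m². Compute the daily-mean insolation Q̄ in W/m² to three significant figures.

cos H₀ = −tan(+35.4°) tan(-12.900°) = 0.1628, H₀ = 1.4073 rad.
Bracket: H₀ sin φ sin δ + cos φ cos δ sin H₀ = 1.4073×0.57928×-0.22325 + 0.81513×0.97476×0.98667 = -0.181998 + 0.783965 = 0.601967.
Q̄ = (S₀/π) × [bracket] = (1361/π) × 0.601967 = 260.8 W/m².

Q̄ ≈ 261 W/m²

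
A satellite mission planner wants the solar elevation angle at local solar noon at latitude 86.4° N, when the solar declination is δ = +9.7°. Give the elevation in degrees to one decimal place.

At local noon the hour angle is zero, so the zenith angle equals |φ − δ| = |+86.4° − (+9.700°)| = 76.700°.
Elevation = 90° − 76.700° = 13.3°.

13.3°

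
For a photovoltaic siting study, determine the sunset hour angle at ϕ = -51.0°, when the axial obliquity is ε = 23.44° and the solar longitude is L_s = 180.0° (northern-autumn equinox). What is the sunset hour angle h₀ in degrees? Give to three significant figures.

h₀ = 90.0°

Solar declination: sin δ = sin ε · sin L_s = sin 23.44° × sin 180.0° = 0.00000, so δ = +0.000°.
cos h₀ = −tan ϕ · tan δ = −tan(-51.0°) × tan(+0.000°) = 0.0000, so h₀ = 1.5708 rad = 90.00°.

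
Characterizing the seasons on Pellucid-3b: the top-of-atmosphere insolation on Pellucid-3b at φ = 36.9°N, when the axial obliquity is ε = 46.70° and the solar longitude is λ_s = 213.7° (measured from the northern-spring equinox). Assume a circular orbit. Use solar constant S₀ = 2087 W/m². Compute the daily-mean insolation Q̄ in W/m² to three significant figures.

Q̄ ≈ 260 W/m²

Solar declination: sin δ = sin ε · sin λ_s = sin 46.70° × sin 213.7° = -0.40380, so δ = -23.816°.
cos H₀ = −tan(+36.9°) tan(-23.816°) = 0.3314, H₀ = 1.2330 rad.
Bracket: H₀ sin φ sin δ + cos φ cos δ sin H₀ = 1.2330×0.60042×-0.40380 + 0.79968×0.91485×0.94349 = -0.298940 + 0.690245 = 0.391305.
Q̄ = (S₀/π) × [bracket] = (2087/π) × 0.391305 = 259.9 W/m².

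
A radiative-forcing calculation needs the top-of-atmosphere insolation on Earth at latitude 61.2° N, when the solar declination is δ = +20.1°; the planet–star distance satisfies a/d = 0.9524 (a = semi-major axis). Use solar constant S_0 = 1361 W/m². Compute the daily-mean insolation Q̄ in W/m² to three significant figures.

Q̄ ≈ 405 W/m²

cos h₀ = −tan(+61.2°) tan(+20.100°) = -0.6657, h₀ = 2.2992 rad.
Bracket: h₀ sin ϕ sin δ + cos ϕ cos δ sin h₀ = 2.2992×0.87631×0.34366 + 0.48175×0.93909×0.74626 = 0.692410 + 0.337613 = 1.030023.
Inverse-square distance factor (a/d)² = 0.9524² = 0.907066.
Q̄ = (S_0/π) × 0.907066 × [bracket] = (1361/π) × 0.907066 × 1.030023 = 404.8 W/m².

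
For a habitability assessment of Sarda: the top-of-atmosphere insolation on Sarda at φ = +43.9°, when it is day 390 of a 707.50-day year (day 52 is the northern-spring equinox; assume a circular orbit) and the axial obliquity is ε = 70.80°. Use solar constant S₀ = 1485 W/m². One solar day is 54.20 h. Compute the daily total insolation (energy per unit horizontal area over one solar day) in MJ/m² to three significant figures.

Solar longitude: λ_s = 360° × (390 − 52)/707.50 = 171.986°.
sin δ = sin 70.80° × sin 171.986° = 0.13166, so δ = +7.566°.
cos H₀ = −tan(+43.9°) tan(+7.566°) = -0.1278, H₀ = 1.6990 rad.
Bracket: H₀ sin φ sin δ + cos φ cos δ sin H₀ = 1.6990×0.69340×0.13166 + 0.72055×0.99129×0.99180 = 0.155107 + 0.708417 = 0.863524.
Q̄ = (S₀/π) × [bracket] = (1485/π) × 0.863524 = 408.18 W/m².
Daily total = Q̄ × 54.20 h × 3600 s/h = 408.18 × 54.20 × 3600 / 10⁶ = 79.64 MJ/m².

79.6 MJ/m²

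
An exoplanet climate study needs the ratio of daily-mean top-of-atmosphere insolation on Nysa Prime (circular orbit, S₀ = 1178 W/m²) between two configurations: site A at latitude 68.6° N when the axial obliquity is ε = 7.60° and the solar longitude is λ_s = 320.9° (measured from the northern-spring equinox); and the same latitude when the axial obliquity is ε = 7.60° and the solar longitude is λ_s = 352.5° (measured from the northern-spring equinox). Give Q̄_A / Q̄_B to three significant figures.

— Configuration A (φ=+68.6°):
Solar declination: sin δ = sin ε · sin λ_s = sin 7.60° × sin 320.9° = -0.08341, so δ = -4.785°.
cos H₀ = −tan(+68.6°) tan(-4.785°) = 0.2136, H₀ = 1.3556 rad.
Bracket: H₀ sin φ sin δ + cos φ cos δ sin H₀ = 1.3556×0.93106×-0.08341 + 0.36488×0.99652×0.97692 = -0.105276 + 0.355218 = 0.249942.
Q̄ = (S₀/π) × [bracket] = (1178/π) × 0.249942 = 93.721 W/m².
— Configuration B (φ=+68.6°):
Solar declination: sin δ = sin ε · sin λ_s = sin 7.60° × sin 352.5° = -0.01726, so δ = -0.989°.
cos H₀ = −tan(+68.6°) tan(-0.989°) = 0.0441, H₀ = 1.5267 rad.
Bracket: H₀ sin φ sin δ + cos φ cos δ sin H₀ = 1.5267×0.93106×-0.01726 + 0.36488×0.99985×0.99903 = -0.024534 + 0.364471 = 0.339937.
Q̄ = (S₀/π) × [bracket] = (1178/π) × 0.339937 = 127.47 W/m².
Ratio Q̄_A / Q̄_B = 93.721 / 127.47 = 0.7352.

Q̄_A / Q̄_B ≈ 0.735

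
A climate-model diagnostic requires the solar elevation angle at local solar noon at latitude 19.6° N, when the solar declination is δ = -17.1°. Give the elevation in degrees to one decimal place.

At local noon the hour angle is zero, so the zenith angle equals |ϕ − δ| = |+19.6° − (-17.100°)| = 36.700°.
Elevation = 90° − 36.700° = 53.3°.

53.3°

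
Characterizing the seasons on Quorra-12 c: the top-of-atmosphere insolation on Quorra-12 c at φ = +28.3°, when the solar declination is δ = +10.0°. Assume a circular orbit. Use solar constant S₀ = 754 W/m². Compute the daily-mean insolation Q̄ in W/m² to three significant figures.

Q̄ ≈ 240 W/m²

cos H₀ = −tan(+28.3°) tan(+10.000°) = -0.0949, H₀ = 1.6659 rad.
Bracket: H₀ sin φ sin δ + cos φ cos δ sin H₀ = 1.6659×0.47409×0.17365 + 0.88048×0.98481×0.99548 = 0.137146 + 0.863186 = 1.000332.
Q̄ = (S₀/π) × [bracket] = (754/π) × 1.000332 = 240.1 W/m².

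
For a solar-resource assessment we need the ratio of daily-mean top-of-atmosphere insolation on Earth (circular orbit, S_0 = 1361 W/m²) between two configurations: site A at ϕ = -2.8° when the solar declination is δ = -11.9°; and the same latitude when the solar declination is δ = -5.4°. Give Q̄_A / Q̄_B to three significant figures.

Q̄_A / Q̄_B ≈ 0.992

— Configuration A (ϕ=-2.8°):
cos h₀ = −tan(-2.8°) tan(-11.900°) = -0.0103, h₀ = 1.5811 rad.
Bracket: h₀ sin ϕ sin δ + cos ϕ cos δ sin h₀ = 1.5811×-0.04885×-0.20620 + 0.99881×0.97851×0.99995 = 0.015926 + 0.977297 = 0.993223.
Q̄ = (S_0/π) × [bracket] = (1361/π) × 0.993223 = 430.28 W/m².
— Configuration B (ϕ=-2.8°):
cos h₀ = −tan(-2.8°) tan(-5.400°) = -0.0046, h₀ = 1.5754 rad.
Bracket: h₀ sin ϕ sin δ + cos ϕ cos δ sin h₀ = 1.5754×-0.04885×-0.09411 + 0.99881×0.99556×0.99999 = 0.007243 + 0.994365 = 1.001608.
Q̄ = (S_0/π) × [bracket] = (1361/π) × 1.001608 = 433.92 W/m².
Ratio Q̄_A / Q̄_B = 430.28 / 433.92 = 0.9916.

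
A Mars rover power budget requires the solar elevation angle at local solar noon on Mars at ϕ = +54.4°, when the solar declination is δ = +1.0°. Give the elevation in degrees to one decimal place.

36.6°

At local noon the hour angle is zero, so the zenith angle equals |ϕ − δ| = |+54.4° − (+1.000°)| = 53.400°.
Elevation = 90° − 53.400° = 36.6°.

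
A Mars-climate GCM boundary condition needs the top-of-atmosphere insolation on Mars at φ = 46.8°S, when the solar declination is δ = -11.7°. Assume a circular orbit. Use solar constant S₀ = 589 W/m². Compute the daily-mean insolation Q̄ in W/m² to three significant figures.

cos H₀ = −tan(-46.8°) tan(-11.700°) = -0.2205, H₀ = 1.7932 rad.
Bracket: H₀ sin φ sin δ + cos φ cos δ sin H₀ = 1.7932×-0.72897×-0.20279 + 0.68455×0.97922×0.97538 = 0.265085 + 0.653822 = 0.918907.
Q̄ = (S₀/π) × [bracket] = (589/π) × 0.918907 = 172.3 W/m².

Q̄ ≈ 172 W/m²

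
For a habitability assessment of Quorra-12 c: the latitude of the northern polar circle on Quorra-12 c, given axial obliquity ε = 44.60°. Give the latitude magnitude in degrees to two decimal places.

The polar circle is the lowest latitude that experiences at least one full rotation of continuous daylight at the northern-summer solstice; it lies at |φ| = 90° − ε = 90° − 44.60° = 45.40°.

45.40°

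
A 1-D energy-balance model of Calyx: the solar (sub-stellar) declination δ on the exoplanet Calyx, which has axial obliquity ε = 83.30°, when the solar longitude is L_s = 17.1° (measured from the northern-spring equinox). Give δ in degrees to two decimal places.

sin δ = sin ε · sin L_s = sin 83.30° × sin 17.1° = 0.292032.
δ = arcsin(0.292032) = +16.98°.

δ = +16.98°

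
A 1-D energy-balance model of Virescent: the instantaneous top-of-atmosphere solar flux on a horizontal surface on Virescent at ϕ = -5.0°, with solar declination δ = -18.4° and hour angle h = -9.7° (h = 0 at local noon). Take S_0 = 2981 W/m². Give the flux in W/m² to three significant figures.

2.86e+03 W/m²

cos θ_z = sin ϕ sin δ + cos ϕ cos δ cos h = 0.027511 + 0.931751 = 0.959262.
Flux = S_0 · cos θ_z = 2981 × 0.959262 = 2860 W/m².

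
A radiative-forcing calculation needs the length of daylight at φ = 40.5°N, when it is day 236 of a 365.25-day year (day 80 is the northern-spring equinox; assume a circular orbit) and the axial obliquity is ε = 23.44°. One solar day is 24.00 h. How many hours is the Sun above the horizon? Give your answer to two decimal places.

Solar longitude: λ_s = 360° × (236 − 80)/365.25 = 153.758°.
sin δ = sin 23.44° × sin 153.758° = 0.17589, so δ = +10.130°.
cos H₀ = −tan φ · tan δ = −tan(+40.5°) × tan(+10.130°) = -0.1526, so H₀ = 1.7240 rad = 98.78°.
Daylight = 2H₀/(2π) × 24.00 h = (1.7240/π) × 24.00 = 13.17 h.

13.17 h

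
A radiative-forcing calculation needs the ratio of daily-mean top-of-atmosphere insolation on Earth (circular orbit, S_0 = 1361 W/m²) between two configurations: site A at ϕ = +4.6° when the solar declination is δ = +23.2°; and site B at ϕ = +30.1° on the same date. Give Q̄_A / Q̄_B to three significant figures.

Q̄_A / Q̄_B ≈ 0.855

— Configuration A (ϕ=+4.6°):
cos h₀ = −tan(+4.6°) tan(+23.200°) = -0.0345, h₀ = 1.6053 rad.
Bracket: h₀ sin ϕ sin δ + cos ϕ cos δ sin h₀ = 1.6053×0.08020×0.39394 + 0.99678×0.91914×0.99941 = 0.050718 + 0.915640 = 0.966358.
Q̄ = (S_0/π) × [bracket] = (1361/π) × 0.966358 = 418.65 W/m².
— Configuration B (ϕ=+30.1°):
cos h₀ = −tan(+30.1°) tan(+23.200°) = -0.2485, h₀ = 1.8219 rad.
Bracket: h₀ sin ϕ sin δ + cos ϕ cos δ sin h₀ = 1.8219×0.50151×0.39394 + 0.86515×0.91914×0.96864 = 0.359943 + 0.770257 = 1.130200.
Q̄ = (S_0/π) × [bracket] = (1361/π) × 1.130200 = 489.62 W/m².
Ratio Q̄_A / Q̄_B = 418.65 / 489.62 = 0.8551.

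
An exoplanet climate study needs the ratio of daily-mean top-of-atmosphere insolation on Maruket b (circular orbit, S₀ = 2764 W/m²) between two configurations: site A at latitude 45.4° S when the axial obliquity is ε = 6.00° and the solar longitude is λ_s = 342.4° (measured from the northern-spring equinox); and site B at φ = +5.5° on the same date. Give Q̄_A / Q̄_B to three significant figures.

— Configuration A (φ=-45.4°):
Solar declination: sin δ = sin ε · sin λ_s = sin 6.00° × sin 342.4° = -0.03161, so δ = -1.811°.
cos H₀ = −tan(-45.4°) tan(-1.811°) = -0.0321, H₀ = 1.6029 rad.
Bracket: H₀ sin φ sin δ + cos φ cos δ sin H₀ = 1.6029×-0.71203×-0.03161 + 0.70215×0.99950×0.99949 = 0.036077 + 0.701441 = 0.737518.
Q̄ = (S₀/π) × [bracket] = (2764/π) × 0.737518 = 648.87 W/m².
— Configuration B (φ=+5.5°):
cos H₀ = −tan(+5.5°) tan(-1.811°) = 0.0030, H₀ = 1.5678 rad.
Bracket: H₀ sin φ sin δ + cos φ cos δ sin H₀ = 1.5678×0.09585×-0.03161 + 0.99540×0.99950×1.00000 = -0.004750 + 0.994902 = 0.990152.
Q̄ = (S₀/π) × [bracket] = (2764/π) × 0.990152 = 871.14 W/m².
Ratio Q̄_A / Q̄_B = 648.87 / 871.14 = 0.7449.

Q̄_A / Q̄_B ≈ 0.745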